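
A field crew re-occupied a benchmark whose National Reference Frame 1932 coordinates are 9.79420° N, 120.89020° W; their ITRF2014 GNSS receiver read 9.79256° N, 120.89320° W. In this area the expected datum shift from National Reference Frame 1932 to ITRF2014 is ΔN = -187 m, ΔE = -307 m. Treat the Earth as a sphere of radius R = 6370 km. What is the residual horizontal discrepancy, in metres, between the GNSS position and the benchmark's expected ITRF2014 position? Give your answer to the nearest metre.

22 m

Observed coordinate differences: Δφ = -0.00164°, Δλ = -0.00300°.
Converting to metres (1° lat = 111177 m, cos φ = 0.985425): observed ΔN = -182.3 m, observed ΔE = -328.7 m.
Subtracting the expected shift leaves a residual of -182.3 − (-187) = 4.7 m north and -328.7 − (-307) = -21.7 m east.
Residual distance = √(4.7² + (-21.7)²) = 22.2 m.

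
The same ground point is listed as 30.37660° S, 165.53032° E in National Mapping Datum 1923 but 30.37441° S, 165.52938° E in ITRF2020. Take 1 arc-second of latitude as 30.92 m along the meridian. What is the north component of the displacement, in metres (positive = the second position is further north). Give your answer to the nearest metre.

ΔN = 244 m

Δφ = -30.37441° − -30.37660° = +0.00219°; Δλ = 165.52938° − 165.53032° = -0.00094°.
1° of latitude = 3600 × 30.92 = 111312 m.
ΔN = Δφ × 111312 = 243.8 m; ΔE = Δλ × 111312 × cos(-30.37660°) = -0.00094 × 111312 × 0.862720 = -90.3 m.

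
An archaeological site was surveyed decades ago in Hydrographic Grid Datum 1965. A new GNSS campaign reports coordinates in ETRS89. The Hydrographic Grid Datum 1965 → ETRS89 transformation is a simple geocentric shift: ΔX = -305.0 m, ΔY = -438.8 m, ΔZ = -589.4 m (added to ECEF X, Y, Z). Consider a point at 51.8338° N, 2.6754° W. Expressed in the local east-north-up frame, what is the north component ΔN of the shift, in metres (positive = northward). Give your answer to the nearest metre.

At φ = 51.8338°, λ = -2.6754°: sin φ = 0.786222, cos φ = 0.617945, sin λ = -0.046678, cos λ = 0.998910.
ΔN = −sin φ cos λ·ΔX − sin φ sin λ·ΔY + cos φ·ΔZ = −(0.786222)(0.998910)(-305.0) − (0.786222)(-0.046678)(-438.8) + (0.617945)(-589.4) = -140.78 m.

ΔN = -141 m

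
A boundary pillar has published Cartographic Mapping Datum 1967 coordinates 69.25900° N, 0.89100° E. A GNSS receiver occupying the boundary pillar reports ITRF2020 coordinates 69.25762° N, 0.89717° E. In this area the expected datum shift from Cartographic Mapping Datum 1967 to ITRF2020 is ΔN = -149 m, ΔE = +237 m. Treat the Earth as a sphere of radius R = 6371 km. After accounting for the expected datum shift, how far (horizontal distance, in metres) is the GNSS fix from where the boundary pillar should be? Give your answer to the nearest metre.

Observed coordinate differences: Δφ = -0.00138°, Δλ = +0.00617°.
Converting to metres (1° lat = 111195 m, cos φ = 0.354144): observed ΔN = -153.4 m, observed ΔE = 243.0 m.
Subtracting the expected shift leaves a residual of -153.4 − (-149) = -4.4 m north and 243.0 − (237) = 6.0 m east.
Residual distance = √((-4.4)² + 6.0²) = 7.4 m.

7 m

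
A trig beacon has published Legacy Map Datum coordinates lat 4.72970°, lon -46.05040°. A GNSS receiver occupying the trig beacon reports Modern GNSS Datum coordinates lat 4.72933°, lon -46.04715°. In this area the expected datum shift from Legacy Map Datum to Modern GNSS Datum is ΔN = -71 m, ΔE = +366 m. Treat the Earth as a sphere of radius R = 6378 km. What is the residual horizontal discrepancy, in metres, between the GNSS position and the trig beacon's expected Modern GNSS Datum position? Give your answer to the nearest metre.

Observed coordinate differences: Δφ = -0.00037°, Δλ = +0.00325°.
Converting to metres (1° lat = 111317 m, cos φ = 0.996595): observed ΔN = -41.2 m, observed ΔE = 360.5 m.
Subtracting the expected shift leaves a residual of -41.2 − (-71) = 29.8 m north and 360.5 − (366) = -5.5 m east.
Residual distance = √(29.8² + (-5.5)²) = 30.3 m.

30 m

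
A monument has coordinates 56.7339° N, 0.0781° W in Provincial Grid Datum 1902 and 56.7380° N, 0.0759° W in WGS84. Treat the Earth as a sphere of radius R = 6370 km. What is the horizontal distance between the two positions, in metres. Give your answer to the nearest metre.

475 m

Δφ = 56.7380° − 56.7339° = +0.0041°; Δλ = -0.0759° − -0.0781° = +0.0022°.
1° along a meridian = πR/180 = 111177 m.
ΔN = Δφ × 111177 = 455.8 m; ΔE = Δλ × 111177 × cos(56.7339°) = +0.0022 × 111177 × 0.548528 = 134.2 m.
Distance = √(ΔE² + ΔN²) = √(134.2² + 455.8²) = 475.2 m.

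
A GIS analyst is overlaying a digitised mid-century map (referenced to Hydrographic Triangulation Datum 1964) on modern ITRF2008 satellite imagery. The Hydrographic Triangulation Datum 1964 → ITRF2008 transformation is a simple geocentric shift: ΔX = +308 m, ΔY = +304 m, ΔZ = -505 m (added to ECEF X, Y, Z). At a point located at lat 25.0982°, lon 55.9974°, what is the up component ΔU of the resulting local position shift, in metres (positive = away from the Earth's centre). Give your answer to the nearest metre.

ΔU = 170 m

The local up (radial) axis is (cos φ cos λ, cos φ sin λ, sin φ), giving ΔU = 155.980 + 228.225 − 214.206 = 170.00 m.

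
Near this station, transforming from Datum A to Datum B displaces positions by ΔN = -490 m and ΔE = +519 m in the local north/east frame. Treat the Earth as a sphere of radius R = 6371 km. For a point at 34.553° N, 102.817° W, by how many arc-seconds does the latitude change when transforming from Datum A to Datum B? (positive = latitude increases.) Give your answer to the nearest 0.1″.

On a sphere of radius R, 1 rad of latitude = R, so Δφ = ΔN / R = -490.0 / 6371000 = -7.6911e-05 rad = -15.864″.

Δφ = -15.9″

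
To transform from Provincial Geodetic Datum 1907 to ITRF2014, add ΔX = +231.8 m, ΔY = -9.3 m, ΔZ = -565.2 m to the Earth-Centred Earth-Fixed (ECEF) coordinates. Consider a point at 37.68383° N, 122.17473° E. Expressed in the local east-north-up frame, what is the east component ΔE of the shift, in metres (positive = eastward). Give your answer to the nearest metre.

ΔE = -191 m

At φ = 37.68383°, λ = 122.17473°: sin φ = 0.611304, cos φ = 0.791396, sin λ = 0.846428, cos λ = -0.532503.
ΔE = −sin λ·ΔX + cos λ·ΔY = −(0.846428)·(231.8) + (-0.532503)·(-9.3) = -191.25 m.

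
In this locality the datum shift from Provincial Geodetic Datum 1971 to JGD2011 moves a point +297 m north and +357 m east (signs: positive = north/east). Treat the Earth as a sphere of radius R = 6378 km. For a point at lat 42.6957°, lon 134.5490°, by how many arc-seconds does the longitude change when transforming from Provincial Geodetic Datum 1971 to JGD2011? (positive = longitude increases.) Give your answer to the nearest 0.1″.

At latitude 42.6957°, cos φ = 0.734965.
One radian of longitude at latitude φ spans R cos φ, so Δλ = ΔE / (R cos φ) = 357.0 / (6378000 × 0.734965) = 7.6158e-05 rad = 15.709″.

Δλ = 15.7″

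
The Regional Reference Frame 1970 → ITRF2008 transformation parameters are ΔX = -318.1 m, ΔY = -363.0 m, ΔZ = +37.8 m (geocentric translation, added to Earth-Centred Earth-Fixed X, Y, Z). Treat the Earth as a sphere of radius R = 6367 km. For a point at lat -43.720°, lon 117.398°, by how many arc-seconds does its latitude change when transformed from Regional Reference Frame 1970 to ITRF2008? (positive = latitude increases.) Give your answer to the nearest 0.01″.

Δφ = -3.05″

sin φ = -0.691135, cos φ = 0.722726, sin λ = 0.887831, cos λ = -0.460169.
North component: ΔN = −sin φ cos λ·ΔX − sin φ sin λ·ΔY + cos φ·ΔZ = −(-0.691135)(-0.460169)(-318.1) − (-0.691135)(0.887831)(-363.0) + (0.722726)(37.8) = -94.25 m.
1° of latitude spans πR/180 = 111125 m, so Δφ = -94.25 / 111125 × 3600 = -3.053″.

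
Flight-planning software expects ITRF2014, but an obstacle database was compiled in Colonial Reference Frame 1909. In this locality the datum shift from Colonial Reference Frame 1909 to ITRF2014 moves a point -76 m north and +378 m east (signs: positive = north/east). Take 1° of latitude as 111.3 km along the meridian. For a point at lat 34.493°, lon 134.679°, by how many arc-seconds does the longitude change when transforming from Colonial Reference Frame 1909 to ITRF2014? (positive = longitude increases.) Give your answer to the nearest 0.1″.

At latitude 34.493°, cos φ = 0.824195.
1° of longitude at this latitude = 111.3 × cos φ = 91.73 km, so Δλ = 378.0 / 91732.9 = 0.0041207° = 14.834″.

Δλ = 14.8″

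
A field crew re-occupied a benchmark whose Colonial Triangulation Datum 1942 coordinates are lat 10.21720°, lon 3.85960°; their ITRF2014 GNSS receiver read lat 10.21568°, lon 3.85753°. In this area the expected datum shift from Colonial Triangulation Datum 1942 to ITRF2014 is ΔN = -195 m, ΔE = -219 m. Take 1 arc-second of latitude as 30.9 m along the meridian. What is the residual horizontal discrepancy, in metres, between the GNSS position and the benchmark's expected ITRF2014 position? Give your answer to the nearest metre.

27 m

Observed coordinate differences: Δφ = -0.00152°, Δλ = -0.00207°.
Converting to metres (1° lat = 111240 m, cos φ = 0.984142): observed ΔN = -169.1 m, observed ΔE = -226.6 m.
Subtracting the expected shift leaves a residual of -169.1 − (-195) = 25.9 m north and -226.6 − (-219) = -7.6 m east.
Residual distance = √(25.9² + (-7.6)²) = 27.0 m.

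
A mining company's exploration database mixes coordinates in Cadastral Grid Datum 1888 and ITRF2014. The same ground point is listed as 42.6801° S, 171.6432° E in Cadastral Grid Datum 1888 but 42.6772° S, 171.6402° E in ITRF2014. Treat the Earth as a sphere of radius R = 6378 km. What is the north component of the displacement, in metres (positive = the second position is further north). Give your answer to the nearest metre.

ΔN = 323 m

Δφ = -42.6772° − -42.6801° = +0.0029°; Δλ = 171.6402° − 171.6432° = -0.0030°.
1° along a meridian = πR/180 = 111317 m.
ΔN = Δφ × 111317 = 322.8 m; ΔE = Δλ × 111317 × cos(-42.6801°) = -0.0030 × 111317 × 0.735150 = -245.5 m.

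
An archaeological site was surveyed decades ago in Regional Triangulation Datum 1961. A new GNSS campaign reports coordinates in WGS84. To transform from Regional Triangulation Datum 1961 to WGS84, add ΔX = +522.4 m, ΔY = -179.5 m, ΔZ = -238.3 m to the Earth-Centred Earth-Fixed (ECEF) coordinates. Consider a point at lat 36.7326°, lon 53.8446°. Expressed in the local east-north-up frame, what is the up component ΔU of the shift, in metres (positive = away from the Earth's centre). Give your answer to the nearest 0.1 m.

At φ = 36.7326°, λ = 53.8446°: sin φ = 0.598081, cos φ = 0.801435, sin λ = 0.807420, cos λ = 0.589977.
ΔU = cos φ cos λ·ΔX + cos φ sin λ·ΔY + sin φ·ΔZ = (0.801435)(0.589977)(522.4) + (0.801435)(0.807420)(-179.5) + (0.598081)(-238.3) = -11.67 m.

ΔU = -11.7 m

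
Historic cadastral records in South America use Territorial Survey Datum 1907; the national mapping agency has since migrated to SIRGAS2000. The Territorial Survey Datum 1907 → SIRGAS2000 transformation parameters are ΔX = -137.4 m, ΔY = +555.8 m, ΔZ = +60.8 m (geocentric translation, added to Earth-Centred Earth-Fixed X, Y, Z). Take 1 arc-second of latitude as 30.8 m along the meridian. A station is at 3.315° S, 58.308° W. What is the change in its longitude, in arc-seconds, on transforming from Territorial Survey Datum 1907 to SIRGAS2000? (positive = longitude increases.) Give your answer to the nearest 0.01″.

sin φ = -0.057825, cos φ = 0.998327, sin λ = -0.850884, cos λ = 0.525353.
East component: ΔE = −sin λ·ΔX + cos λ·ΔY = −(-0.850884)(-137.4) + (0.525353)(555.8) = 175.08 m.
1° of latitude spans 3600 × 30.80 = 110880 m; at latitude φ, 1° of longitude spans that × cos φ = 110694.5 m, so Δλ = 175.08 / 110694.5 × 3600 = 5.694″.

Δλ = 5.69″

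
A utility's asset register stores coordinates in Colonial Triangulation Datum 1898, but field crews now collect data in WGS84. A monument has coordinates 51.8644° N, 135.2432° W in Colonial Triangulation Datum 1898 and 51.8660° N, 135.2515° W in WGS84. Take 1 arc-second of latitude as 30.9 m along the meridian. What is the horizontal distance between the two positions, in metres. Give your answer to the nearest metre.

Δφ = 51.8660° − 51.8644° = +0.0016°; Δλ = -135.2515° − -135.2432° = -0.0083°.
1° of latitude = 3600 × 30.90 = 111240 m.
ΔN = Δφ × 111240 = 178.0 m; ΔE = Δλ × 111240 × cos(51.8644°) = -0.0083 × 111240 × 0.617525 = -570.2 m.
Distance = √(ΔE² + ΔN²) = √((-570.2)² + 178.0²) = 597.3 m.

597 m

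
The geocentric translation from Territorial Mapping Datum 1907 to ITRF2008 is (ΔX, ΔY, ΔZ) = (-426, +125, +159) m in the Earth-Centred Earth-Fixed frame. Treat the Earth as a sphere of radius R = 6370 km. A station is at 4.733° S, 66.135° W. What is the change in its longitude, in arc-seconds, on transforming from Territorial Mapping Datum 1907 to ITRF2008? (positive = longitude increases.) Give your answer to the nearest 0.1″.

sin φ = -0.082513, cos φ = 0.996590, sin λ = -0.914501, cos λ = 0.404583.
East component: ΔE = −sin λ·ΔX + cos λ·ΔY = −(-0.914501)(-426) + (0.404583)(125) = -339.00 m.
1° of latitude spans πR/180 = 111177 m; at latitude φ, 1° of longitude spans that × cos φ = 110798.4 m, so Δλ = -339.00 / 110798.4 × 3600 = -11.015″.

Δλ = -11.0″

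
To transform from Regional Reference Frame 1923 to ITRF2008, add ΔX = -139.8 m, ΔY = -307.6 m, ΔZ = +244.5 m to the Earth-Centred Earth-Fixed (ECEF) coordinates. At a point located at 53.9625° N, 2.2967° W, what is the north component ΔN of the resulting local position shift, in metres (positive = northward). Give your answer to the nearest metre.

ΔN = 247 m

At φ = 53.9625°, λ = -2.2967°: sin φ = 0.808632, cos φ = 0.588315, sin λ = -0.040074, cos λ = 0.999197.
ΔN = −sin φ cos λ·ΔX − sin φ sin λ·ΔY + cos φ·ΔZ = −(0.808632)(0.999197)(-139.8) − (0.808632)(-0.040074)(-307.6) + (0.588315)(244.5) = 246.83 m.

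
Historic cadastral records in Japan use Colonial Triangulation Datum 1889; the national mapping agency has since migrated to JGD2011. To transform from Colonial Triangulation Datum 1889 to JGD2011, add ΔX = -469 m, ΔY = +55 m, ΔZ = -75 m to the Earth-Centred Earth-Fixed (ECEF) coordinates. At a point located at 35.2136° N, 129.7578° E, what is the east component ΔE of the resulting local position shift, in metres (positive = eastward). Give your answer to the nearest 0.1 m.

ΔE = 325.4 m

At φ = 35.2136°, λ = 129.7578°: sin φ = 0.576626, cos φ = 0.817008, sin λ = 0.768755, cos λ = -0.639544.
ΔE = −sin λ·ΔX + cos λ·ΔY = −(0.768755)·(-469) + (-0.639544)·(55) = 325.37 m.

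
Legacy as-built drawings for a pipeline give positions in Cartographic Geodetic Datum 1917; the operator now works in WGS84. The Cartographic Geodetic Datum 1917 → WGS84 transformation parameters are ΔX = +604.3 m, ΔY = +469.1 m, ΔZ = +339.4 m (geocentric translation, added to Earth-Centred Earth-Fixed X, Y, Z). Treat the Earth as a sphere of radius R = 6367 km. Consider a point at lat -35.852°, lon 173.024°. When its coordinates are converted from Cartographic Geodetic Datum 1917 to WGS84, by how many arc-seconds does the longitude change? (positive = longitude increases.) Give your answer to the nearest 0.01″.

Δλ = -21.54″

sin φ = -0.585694, cos φ = 0.810533, sin λ = 0.121454, cos λ = -0.992597.
East component: ΔE = −sin λ·ΔX + cos λ·ΔY = −(0.121454)(604.3) + (-0.992597)(469.1) = -539.02 m.
1° of latitude spans πR/180 = 111125 m; at latitude φ, 1° of longitude spans that × cos φ = 90070.5 m, so Δλ = -539.02 / 90070.5 × 3600 = -21.544″.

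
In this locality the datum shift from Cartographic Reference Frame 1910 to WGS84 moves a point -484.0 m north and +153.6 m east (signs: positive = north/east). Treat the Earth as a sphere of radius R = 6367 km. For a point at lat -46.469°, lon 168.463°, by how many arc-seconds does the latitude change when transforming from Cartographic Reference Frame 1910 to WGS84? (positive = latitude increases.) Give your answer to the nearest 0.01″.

Δφ = -15.68″

On a sphere of radius R, 1 rad of latitude = R, so Δφ = ΔN / R = -484.0 / 6367000 = -7.6017e-05 rad = -15.680″.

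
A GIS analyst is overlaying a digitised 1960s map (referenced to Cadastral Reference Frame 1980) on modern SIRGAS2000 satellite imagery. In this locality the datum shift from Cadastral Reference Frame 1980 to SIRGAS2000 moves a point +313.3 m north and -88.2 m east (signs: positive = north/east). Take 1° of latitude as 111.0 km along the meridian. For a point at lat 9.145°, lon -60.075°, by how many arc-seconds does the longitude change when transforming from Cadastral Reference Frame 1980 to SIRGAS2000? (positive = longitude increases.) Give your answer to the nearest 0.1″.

Δλ = -2.9″

At latitude 9.145°, cos φ = 0.987289.
1° of longitude at this latitude = 111.0 × cos φ = 109.59 km, so Δλ = -88.2 / 109589.1 = -0.0008048° = -2.897″.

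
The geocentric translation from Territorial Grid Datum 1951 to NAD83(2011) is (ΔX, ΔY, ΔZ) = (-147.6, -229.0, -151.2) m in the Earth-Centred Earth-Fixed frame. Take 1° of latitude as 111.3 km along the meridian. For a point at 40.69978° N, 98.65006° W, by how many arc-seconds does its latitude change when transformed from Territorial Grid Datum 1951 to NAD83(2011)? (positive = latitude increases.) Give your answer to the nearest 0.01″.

sin φ = 0.652095, cos φ = 0.758137, sin λ = -0.988625, cos λ = -0.150399.
North component: ΔN = −sin φ cos λ·ΔX − sin φ sin λ·ΔY + cos φ·ΔZ = −(0.652095)(-0.150399)(-147.6) − (0.652095)(-0.988625)(-229.0) + (0.758137)(-151.2) = -276.74 m.
1° of latitude spans 111300 m, so Δφ = -276.74 / 111300 × 3600 = -8.951″.

Δφ = -8.95″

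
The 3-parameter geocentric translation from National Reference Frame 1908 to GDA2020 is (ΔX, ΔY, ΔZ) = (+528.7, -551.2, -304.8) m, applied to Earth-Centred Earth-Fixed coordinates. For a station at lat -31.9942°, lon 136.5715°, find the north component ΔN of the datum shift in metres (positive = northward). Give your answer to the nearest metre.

ΔN = -663 m

The local north axis is (−sin φ cos λ, −sin φ sin λ, cos φ), giving ΔN = -203.434 − 200.765 − 258.501 = -662.70 m.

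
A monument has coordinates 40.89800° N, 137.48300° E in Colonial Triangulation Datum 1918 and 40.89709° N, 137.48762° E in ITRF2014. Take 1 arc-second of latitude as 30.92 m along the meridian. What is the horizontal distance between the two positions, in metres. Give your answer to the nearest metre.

Δφ = 40.89709° − 40.89800° = -0.00091°; Δλ = 137.48762° − 137.48300° = +0.00462°.
1° of latitude = 3600 × 30.92 = 111312 m.
ΔN = Δφ × 111312 = -101.3 m; ΔE = Δλ × 111312 × cos(40.89800°) = +0.00462 × 111312 × 0.755876 = 388.7 m.
Distance = √(ΔE² + ΔN²) = √(388.7² + (-101.3)²) = 401.7 m.

402 m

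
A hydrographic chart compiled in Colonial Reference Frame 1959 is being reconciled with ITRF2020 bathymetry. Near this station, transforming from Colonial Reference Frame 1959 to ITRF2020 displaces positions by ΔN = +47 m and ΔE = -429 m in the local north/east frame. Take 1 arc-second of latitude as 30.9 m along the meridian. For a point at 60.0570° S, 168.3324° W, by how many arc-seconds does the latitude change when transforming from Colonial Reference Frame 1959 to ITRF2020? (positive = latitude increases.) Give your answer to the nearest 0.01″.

1″ of latitude = 30.90 m, so Δφ = 47.0 / 30.90 = 1.521″.

Δφ = 1.52″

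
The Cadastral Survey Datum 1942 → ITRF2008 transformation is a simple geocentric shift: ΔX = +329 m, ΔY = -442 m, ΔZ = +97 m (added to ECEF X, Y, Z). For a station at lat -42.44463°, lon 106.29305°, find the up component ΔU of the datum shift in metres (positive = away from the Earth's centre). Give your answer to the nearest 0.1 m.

ΔU = -446.6 m

The local up (radial) axis is (cos φ cos λ, cos φ sin λ, sin φ), giving ΔU = -68.112 − 313.066 − 65.463 = -446.64 m.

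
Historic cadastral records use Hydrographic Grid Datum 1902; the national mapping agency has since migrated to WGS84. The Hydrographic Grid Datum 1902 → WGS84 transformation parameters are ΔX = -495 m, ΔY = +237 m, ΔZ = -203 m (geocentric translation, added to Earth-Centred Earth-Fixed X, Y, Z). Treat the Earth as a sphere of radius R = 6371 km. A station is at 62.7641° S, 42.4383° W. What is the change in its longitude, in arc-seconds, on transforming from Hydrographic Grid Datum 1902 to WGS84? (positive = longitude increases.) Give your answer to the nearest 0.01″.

sin φ = -0.889130, cos φ = 0.457655, sin λ = -0.674796, cos λ = 0.738004.
East component: ΔE = −sin λ·ΔX + cos λ·ΔY = −(-0.674796)(-495) + (0.738004)(237) = -159.12 m.
1° of latitude spans πR/180 = 111195 m; at latitude φ, 1° of longitude spans that × cos φ = 50888.9 m, so Δλ = -159.12 / 50888.9 × 3600 = -11.256″.

Δλ = -11.26″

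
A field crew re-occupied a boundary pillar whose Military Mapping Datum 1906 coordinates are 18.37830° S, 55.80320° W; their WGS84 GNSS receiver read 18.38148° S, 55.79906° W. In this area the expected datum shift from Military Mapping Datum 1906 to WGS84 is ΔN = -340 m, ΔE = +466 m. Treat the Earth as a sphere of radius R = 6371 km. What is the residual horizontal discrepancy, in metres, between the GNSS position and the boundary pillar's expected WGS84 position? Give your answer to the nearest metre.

Observed coordinate differences: Δφ = -0.00318°, Δλ = +0.00414°.
Converting to metres (1° lat = 111195 m, cos φ = 0.948995): observed ΔN = -353.6 m, observed ΔE = 436.9 m.
Subtracting the expected shift leaves a residual of -353.6 − (-340) = -13.6 m north and 436.9 − (466) = -29.1 m east.
Residual distance = √((-13.6)² + (-29.1)²) = 32.2 m.

32 m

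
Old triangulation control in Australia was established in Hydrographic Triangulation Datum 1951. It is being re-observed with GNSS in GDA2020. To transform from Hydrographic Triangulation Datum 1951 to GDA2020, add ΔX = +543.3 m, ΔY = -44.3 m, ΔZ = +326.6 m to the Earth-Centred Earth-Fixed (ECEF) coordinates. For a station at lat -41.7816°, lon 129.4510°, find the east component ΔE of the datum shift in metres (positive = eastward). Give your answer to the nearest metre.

ΔE = -391 m

The local east axis at (φ, λ) is (−sin λ, cos λ, 0), so ΔE = −sin(129.4510°)·543.3 + cos(129.4510°)·(-44.3) = -391.37 m.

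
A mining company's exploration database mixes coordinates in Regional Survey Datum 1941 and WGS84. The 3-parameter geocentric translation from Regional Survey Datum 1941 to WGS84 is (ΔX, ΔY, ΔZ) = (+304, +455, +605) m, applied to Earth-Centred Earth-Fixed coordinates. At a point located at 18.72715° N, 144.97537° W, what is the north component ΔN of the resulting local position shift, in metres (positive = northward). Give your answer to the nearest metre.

The local north axis is (−sin φ cos λ, −sin φ sin λ, cos φ), giving ΔN = 79.927 + 83.841 + 572.970 = 736.74 m.

ΔN = 737 m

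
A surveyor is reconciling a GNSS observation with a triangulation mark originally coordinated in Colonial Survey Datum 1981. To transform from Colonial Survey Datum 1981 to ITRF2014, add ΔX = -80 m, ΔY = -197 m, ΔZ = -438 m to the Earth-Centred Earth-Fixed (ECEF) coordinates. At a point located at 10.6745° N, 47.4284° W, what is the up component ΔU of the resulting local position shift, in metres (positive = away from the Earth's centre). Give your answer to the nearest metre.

At φ = 10.6745°, λ = -47.4284°: sin φ = 0.185229, cos φ = 0.982695, sin λ = -0.736433, cos λ = 0.676511.
ΔU = cos φ cos λ·ΔX + cos φ sin λ·ΔY + sin φ·ΔZ = (0.982695)(0.676511)(-80) + (0.982695)(-0.736433)(-197) + (0.185229)(-438) = 8.25 m.

ΔU = 8 m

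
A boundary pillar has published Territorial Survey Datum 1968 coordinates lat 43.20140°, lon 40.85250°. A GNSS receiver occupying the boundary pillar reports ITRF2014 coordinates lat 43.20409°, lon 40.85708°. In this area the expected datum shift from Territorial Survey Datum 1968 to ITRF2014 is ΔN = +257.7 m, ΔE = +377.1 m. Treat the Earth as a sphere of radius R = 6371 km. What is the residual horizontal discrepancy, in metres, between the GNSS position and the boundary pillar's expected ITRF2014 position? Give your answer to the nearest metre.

Observed coordinate differences: Δφ = +0.00269°, Δλ = +0.00458°.
Converting to metres (1° lat = 111195 m, cos φ = 0.728952): observed ΔN = 299.1 m, observed ΔE = 371.2 m.
Subtracting the expected shift leaves a residual of 299.1 − (257.7) = 41.4 m north and 371.2 − (377.1) = -5.9 m east.
Residual distance = √(41.4² + (-5.9)²) = 41.8 m.

42 m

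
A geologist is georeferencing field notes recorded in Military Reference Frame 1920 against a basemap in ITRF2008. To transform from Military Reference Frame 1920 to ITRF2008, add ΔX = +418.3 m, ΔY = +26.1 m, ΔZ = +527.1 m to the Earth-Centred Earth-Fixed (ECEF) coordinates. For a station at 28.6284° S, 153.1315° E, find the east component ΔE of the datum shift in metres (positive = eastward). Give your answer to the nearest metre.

At φ = -28.6284°, λ = 153.1315°: sin φ = -0.479127, cos φ = 0.877746, sin λ = 0.451944, cos λ = -0.892046.
ΔE = −sin λ·ΔX + cos λ·ΔY = −(0.451944)·(418.3) + (-0.892046)·(26.1) = -212.33 m.

ΔE = -212 m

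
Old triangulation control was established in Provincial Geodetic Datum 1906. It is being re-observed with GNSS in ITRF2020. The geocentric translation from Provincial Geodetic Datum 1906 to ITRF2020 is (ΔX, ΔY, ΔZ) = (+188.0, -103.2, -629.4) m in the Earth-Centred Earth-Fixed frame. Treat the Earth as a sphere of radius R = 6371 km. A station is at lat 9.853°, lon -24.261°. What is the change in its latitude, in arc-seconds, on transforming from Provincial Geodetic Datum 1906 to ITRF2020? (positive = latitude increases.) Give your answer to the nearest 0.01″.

sin φ = 0.171121, cos φ = 0.985250, sin λ = -0.410894, cos λ = 0.911683.
North component: ΔN = −sin φ cos λ·ΔX − sin φ sin λ·ΔY + cos φ·ΔZ = −(0.171121)(0.911683)(188.0) − (0.171121)(-0.410894)(-103.2) + (0.985250)(-629.4) = -656.70 m.
1° of latitude spans πR/180 = 111195 m, so Δφ = -656.70 / 111195 × 3600 = -21.261″.

Δφ = -21.26″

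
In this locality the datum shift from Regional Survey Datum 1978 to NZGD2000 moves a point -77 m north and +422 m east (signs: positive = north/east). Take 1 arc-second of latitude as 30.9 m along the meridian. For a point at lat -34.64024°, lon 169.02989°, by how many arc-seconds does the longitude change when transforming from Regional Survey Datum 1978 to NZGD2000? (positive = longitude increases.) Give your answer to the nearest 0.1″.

Δλ = 16.6″

At latitude -34.64024°, cos φ = 0.822737.
1″ of longitude at this latitude = 30.90 × cos φ = 25.4226 m, so Δλ = 422.0 / 25.4226 = 16.599″.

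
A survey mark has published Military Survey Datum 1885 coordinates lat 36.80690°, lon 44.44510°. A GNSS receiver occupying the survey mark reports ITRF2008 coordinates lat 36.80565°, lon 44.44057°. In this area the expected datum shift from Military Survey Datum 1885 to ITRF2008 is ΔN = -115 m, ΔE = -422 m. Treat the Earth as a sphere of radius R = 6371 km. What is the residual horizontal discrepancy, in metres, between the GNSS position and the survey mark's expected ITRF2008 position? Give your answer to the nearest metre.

30 m

Observed coordinate differences: Δφ = -0.00125°, Δλ = -0.00453°.
Converting to metres (1° lat = 111195 m, cos φ = 0.800659): observed ΔN = -139.0 m, observed ΔE = -403.3 m.
Subtracting the expected shift leaves a residual of -139.0 − (-115) = -24.0 m north and -403.3 − (-422) = 18.7 m east.
Residual distance = √((-24.0)² + 18.7²) = 30.4 m.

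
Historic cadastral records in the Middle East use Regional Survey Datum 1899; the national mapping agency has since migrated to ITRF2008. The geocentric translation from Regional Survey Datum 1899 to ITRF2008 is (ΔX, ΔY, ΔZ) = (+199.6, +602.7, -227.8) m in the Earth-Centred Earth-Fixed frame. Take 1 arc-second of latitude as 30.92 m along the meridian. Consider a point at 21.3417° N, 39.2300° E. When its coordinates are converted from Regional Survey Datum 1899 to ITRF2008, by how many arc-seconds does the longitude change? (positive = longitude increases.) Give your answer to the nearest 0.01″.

Δλ = 11.83″

sin φ = 0.363929, cos φ = 0.931427, sin λ = 0.632435, cos λ = 0.774613.
East component: ΔE = −sin λ·ΔX + cos λ·ΔY = −(0.632435)(199.6) + (0.774613)(602.7) = 340.63 m.
1° of latitude spans 3600 × 30.92 = 111312 m; at latitude φ, 1° of longitude spans that × cos φ = 103679.0 m, so Δλ = 340.63 / 103679.0 × 3600 = 11.827″.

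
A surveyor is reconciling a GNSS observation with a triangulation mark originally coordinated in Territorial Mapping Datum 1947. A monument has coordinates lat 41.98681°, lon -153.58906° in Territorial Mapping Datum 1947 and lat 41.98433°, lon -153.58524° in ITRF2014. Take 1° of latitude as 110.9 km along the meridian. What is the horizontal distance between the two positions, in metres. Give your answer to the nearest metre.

418 m

Δφ = 41.98433° − 41.98681° = -0.00248°; Δλ = -153.58524° − -153.58906° = +0.00382°.
ΔN = Δφ × 110900 = -275.0 m; ΔE = Δλ × 110900 × cos(41.98681°) = +0.00382 × 110900 × 0.743299 = 314.9 m.
Distance = √(ΔE² + ΔN²) = √(314.9² + (-275.0)²) = 418.1 m.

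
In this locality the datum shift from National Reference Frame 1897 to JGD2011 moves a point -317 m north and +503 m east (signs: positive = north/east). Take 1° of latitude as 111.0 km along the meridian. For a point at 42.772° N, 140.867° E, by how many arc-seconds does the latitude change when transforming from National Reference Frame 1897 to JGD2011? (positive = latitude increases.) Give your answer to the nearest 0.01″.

Δφ = -10.28″

1° of latitude = 111.0 km, so Δφ = -317.0 / 111000 = -0.0028559° = -10.281″.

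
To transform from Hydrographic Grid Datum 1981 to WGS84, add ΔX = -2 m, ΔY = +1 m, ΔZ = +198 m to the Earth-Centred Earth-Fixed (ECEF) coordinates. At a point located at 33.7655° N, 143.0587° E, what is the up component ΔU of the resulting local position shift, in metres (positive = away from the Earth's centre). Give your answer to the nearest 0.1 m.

ΔU = 111.9 m

The local up (radial) axis is (cos φ cos λ, cos φ sin λ, sin φ), giving ΔU = 1.329 + 0.500 + 110.047 = 111.88 m.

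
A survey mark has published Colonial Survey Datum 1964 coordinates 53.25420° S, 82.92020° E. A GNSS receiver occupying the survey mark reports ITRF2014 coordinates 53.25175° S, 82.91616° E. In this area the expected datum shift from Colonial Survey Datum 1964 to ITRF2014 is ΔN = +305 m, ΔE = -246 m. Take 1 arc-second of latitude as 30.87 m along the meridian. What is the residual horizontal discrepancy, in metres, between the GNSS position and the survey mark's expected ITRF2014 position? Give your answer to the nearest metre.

Observed coordinate differences: Δφ = +0.00245°, Δλ = -0.00404°.
Converting to metres (1° lat = 111132 m, cos φ = 0.598266): observed ΔN = 272.3 m, observed ΔE = -268.6 m.
Subtracting the expected shift leaves a residual of 272.3 − (305) = -32.7 m north and -268.6 − (-246) = -22.6 m east.
Residual distance = √((-32.7)² + (-22.6)²) = 39.8 m.

40 m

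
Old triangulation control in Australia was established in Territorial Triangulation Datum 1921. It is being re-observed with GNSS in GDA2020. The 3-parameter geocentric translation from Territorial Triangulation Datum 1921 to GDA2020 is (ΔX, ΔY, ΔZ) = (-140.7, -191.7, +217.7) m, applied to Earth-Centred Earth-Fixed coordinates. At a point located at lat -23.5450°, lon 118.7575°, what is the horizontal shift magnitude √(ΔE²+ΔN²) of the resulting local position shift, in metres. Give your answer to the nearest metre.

The local east axis at (φ, λ) is (−sin λ, cos λ, 0), so ΔE = −sin(118.7575°)·(-140.7) + cos(118.7575°)·(-191.7) = 215.57 m.
The local north axis is (−sin φ cos λ, −sin φ sin λ, cos φ), giving ΔN = 27.041 − 67.133 + 199.576 = 159.48 m.
Horizontal magnitude = √(ΔE² + ΔN²) = √(215.57² + 159.48²) = 268.15 m.

268 m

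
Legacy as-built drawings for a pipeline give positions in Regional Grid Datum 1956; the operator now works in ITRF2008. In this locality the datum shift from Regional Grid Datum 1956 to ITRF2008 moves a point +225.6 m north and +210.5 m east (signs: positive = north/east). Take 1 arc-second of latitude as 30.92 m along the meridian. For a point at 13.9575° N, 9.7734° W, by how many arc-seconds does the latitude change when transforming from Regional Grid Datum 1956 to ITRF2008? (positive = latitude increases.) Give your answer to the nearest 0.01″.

Δφ = 7.30″

1″ of latitude = 30.92 m, so Δφ = 225.6 / 30.92 = 7.296″.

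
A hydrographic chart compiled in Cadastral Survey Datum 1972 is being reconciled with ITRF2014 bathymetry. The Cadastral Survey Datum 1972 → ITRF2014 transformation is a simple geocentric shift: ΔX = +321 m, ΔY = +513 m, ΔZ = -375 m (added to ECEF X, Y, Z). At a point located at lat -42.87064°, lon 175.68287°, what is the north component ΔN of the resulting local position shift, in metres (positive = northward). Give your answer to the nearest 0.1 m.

The local north axis is (−sin φ cos λ, −sin φ sin λ, cos φ), giving ΔN = -217.771 + 26.273 − 274.834 = -466.33 m.

ΔN = -466.3 m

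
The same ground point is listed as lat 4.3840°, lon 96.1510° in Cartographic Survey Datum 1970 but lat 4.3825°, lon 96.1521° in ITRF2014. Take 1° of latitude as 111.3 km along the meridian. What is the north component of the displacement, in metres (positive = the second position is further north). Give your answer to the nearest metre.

Δφ = 4.3825° − 4.3840° = -0.0015°; Δλ = 96.1521° − 96.1510° = +0.0011°.
ΔN = Δφ × 111300 = -167.0 m; ΔE = Δλ × 111300 × cos(4.3840°) = +0.0011 × 111300 × 0.997074 = 122.1 m.

ΔN = -167 m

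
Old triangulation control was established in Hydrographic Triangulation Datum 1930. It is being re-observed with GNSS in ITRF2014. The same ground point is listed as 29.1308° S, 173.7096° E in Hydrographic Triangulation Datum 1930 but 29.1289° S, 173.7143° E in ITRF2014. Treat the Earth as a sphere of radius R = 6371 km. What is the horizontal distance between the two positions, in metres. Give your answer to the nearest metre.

Δφ = -29.1289° − -29.1308° = +0.0019°; Δλ = 173.7143° − 173.7096° = +0.0047°.
1° along a meridian = πR/180 = 111195 m.
ΔN = Δφ × 111195 = 211.3 m; ΔE = Δλ × 111195 × cos(-29.1308°) = +0.0047 × 111195 × 0.873511 = 456.5 m.
Distance = √(ΔE² + ΔN²) = √(456.5² + 211.3²) = 503.0 m.

503 m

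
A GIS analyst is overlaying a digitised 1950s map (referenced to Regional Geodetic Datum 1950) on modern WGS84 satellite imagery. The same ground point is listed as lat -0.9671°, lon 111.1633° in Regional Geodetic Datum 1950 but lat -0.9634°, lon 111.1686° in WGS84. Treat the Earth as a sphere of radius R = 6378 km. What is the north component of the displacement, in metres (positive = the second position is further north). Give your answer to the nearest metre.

ΔN = 412 m

Δφ = -0.9634° − -0.9671° = +0.0037°; Δλ = 111.1686° − 111.1633° = +0.0053°.
1° along a meridian = πR/180 = 111317 m.
ΔN = Δφ × 111317 = 411.9 m; ΔE = Δλ × 111317 × cos(-0.9671°) = +0.0053 × 111317 × 0.999858 = 589.9 m.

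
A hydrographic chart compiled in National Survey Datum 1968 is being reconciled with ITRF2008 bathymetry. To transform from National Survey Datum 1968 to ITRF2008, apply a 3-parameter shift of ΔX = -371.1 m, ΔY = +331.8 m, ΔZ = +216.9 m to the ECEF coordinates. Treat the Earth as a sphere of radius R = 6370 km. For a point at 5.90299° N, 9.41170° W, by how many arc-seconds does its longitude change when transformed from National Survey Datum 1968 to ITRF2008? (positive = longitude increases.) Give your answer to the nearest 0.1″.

sin φ = 0.102844, cos φ = 0.994697, sin λ = -0.163527, cos λ = 0.986539.
East component: ΔE = −sin λ·ΔX + cos λ·ΔY = −(-0.163527)(-371.1) + (0.986539)(331.8) = 266.65 m.
1° of latitude spans πR/180 = 111177 m; at latitude φ, 1° of longitude spans that × cos φ = 110587.9 m, so Δλ = 266.65 / 110587.9 × 3600 = 8.680″.

Δλ = 8.7″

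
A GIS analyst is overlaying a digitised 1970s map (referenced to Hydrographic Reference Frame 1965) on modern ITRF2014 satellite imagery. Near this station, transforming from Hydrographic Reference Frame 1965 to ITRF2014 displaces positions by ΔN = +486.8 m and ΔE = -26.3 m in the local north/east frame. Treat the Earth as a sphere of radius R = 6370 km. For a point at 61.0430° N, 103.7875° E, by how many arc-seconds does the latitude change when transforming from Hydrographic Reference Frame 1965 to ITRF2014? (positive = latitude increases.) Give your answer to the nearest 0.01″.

On a sphere of radius R, 1 rad of latitude = R, so Δφ = ΔN / R = 486.8 / 6370000 = 7.6421e-05 rad = 15.763″.

Δφ = 15.76″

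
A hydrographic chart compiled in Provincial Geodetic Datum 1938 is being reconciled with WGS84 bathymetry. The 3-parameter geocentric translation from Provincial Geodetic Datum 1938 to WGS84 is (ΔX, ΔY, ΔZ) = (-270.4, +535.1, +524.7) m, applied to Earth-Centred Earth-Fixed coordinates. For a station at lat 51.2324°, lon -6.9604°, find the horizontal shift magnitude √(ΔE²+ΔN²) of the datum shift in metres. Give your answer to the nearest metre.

771 m

The local east axis at (φ, λ) is (−sin λ, cos λ, 0), so ΔE = −sin(-6.9604°)·(-270.4) + cos(-6.9604°)·535.1 = 498.39 m.
The local north axis is (−sin φ cos λ, −sin φ sin λ, cos φ), giving ΔN = 209.275 + 50.559 + 328.548 = 588.38 m.
Horizontal magnitude = √(ΔE² + ΔN²) = √(498.39² + 588.38²) = 771.09 m.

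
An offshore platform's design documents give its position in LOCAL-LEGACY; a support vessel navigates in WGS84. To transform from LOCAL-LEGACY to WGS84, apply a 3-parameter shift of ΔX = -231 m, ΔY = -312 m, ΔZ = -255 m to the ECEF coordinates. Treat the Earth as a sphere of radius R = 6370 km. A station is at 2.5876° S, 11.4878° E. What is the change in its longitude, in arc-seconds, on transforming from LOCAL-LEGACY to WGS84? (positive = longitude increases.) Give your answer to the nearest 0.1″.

Δλ = -8.4″

sin φ = -0.045147, cos φ = 0.998980, sin λ = 0.199159, cos λ = 0.979967.
East component: ΔE = −sin λ·ΔX + cos λ·ΔY = −(0.199159)(-231) + (0.979967)(-312) = -259.74 m.
1° of latitude spans πR/180 = 111177 m; at latitude φ, 1° of longitude spans that × cos φ = 111064.1 m, so Δλ = -259.74 / 111064.1 × 3600 = -8.419″.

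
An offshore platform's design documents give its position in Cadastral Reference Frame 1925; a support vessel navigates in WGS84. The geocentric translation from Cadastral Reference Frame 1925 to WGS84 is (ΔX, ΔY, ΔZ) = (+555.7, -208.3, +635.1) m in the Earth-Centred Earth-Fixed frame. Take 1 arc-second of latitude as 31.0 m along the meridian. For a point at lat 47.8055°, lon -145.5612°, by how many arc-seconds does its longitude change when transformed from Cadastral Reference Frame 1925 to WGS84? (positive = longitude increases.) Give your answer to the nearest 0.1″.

Δλ = 23.3″

sin φ = 0.740869, cos φ = 0.671649, sin λ = -0.565526, cos λ = -0.824731.
East component: ΔE = −sin λ·ΔX + cos λ·ΔY = −(-0.565526)(555.7) + (-0.824731)(-208.3) = 486.05 m.
1° of latitude spans 3600 × 31.00 = 111600 m; at latitude φ, 1° of longitude spans that × cos φ = 74956.1 m, so Δλ = 486.05 / 74956.1 × 3600 = 23.344″.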